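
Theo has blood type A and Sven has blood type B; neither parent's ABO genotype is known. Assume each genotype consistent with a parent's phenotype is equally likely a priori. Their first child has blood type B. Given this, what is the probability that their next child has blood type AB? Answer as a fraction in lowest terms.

5/12

Possible genotypes: Theo ∈ {AA, AO}; Sven ∈ {BB, BO}.
Weight each parental genotype pair by prior × P(type-B child):
  AO × BB: posterior weight 2/3; P(next child type AB) = 1/2.
  AO × BO: posterior weight 1/3; P(next child type AB) = 1/4.
Weighted sum = 5/12.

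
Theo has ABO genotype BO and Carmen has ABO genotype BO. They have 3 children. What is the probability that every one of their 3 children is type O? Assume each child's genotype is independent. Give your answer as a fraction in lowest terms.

ABO cross BO × BO → 1/4 O, 3/4 B.
So P(type O) = 1/4 per child.
All 3 independent: (1/4)^3 = 1/64.

1/64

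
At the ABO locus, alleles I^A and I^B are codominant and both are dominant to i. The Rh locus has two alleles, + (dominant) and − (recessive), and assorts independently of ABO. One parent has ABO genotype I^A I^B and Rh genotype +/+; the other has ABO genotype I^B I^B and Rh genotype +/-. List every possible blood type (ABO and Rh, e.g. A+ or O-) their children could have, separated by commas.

Gametes from I^A I^B × I^B I^B give offspring ABO genotypes I^A I^B, I^B I^B, i.e. phenotypes B, AB.
Rh cross +/+ × +/- → phenotypes Rh+.
Combining independently: B+, AB+.

B+, AB+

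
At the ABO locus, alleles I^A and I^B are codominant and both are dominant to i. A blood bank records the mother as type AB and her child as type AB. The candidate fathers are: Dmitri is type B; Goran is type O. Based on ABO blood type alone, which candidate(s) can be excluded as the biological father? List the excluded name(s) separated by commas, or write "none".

A candidate is excluded only if no genotype consistent with his phenotype could produce a type AB child with a type AB mother.
Goran (type O): no genotype consistent with that phenotype can produce a type-AB child with a type-AB mother.

Goran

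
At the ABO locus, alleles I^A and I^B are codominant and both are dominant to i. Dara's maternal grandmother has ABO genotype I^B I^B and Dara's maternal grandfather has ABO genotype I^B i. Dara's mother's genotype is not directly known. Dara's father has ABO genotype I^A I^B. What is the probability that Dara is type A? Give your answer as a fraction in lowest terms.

1/8

Dara's mother's ABO genotype from I^B I^B × I^B i: 1/2 I^B I^B, 1/2 I^B i.
Crossing each possibility with the father I^A I^B and summing P(type A): 1/2·0 + 1/2·1/4 = 1/8.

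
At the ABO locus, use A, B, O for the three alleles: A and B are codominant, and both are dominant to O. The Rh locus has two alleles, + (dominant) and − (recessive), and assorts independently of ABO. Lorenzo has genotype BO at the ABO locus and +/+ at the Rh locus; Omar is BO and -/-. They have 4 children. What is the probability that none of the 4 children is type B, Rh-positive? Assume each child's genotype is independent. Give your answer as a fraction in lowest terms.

ABO cross BO × BO → 1/4 O, 3/4 B.
Rh cross +/+ × -/- → 1 Rh+; so P(type B, Rh-positive) = 3/4 × 1 = 3/4 per child.
P(not type B, Rh-positive) = 1/4 for one child; (1/4)^4 = 1/256.

1/256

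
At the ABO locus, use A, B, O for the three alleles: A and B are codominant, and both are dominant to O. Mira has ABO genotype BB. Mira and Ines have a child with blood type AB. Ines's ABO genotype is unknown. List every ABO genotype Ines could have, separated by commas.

For each candidate genotype of Ines, check whether crossing it with BB can produce every observed child phenotype.
  AA → possible child types {AB} ✓
  AB → possible child types {B, AB} ✓
  AO → possible child types {B, AB} ✓
  BB → possible child types {B} ✗
  BO → possible child types {B} ✗
  OO → possible child types {B} ✗

AA, AB, AO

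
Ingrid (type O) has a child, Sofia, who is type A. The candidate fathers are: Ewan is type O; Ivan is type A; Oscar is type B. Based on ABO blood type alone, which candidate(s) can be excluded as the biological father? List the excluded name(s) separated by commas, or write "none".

A candidate is excluded only if no genotype consistent with his phenotype could produce a type A child with a type O mother.
Ewan (type O): no genotype consistent with that phenotype can produce a type-A child with a type-O mother.
Oscar (type B): no genotype consistent with that phenotype can produce a type-A child with a type-O mother.

Ewan, Oscar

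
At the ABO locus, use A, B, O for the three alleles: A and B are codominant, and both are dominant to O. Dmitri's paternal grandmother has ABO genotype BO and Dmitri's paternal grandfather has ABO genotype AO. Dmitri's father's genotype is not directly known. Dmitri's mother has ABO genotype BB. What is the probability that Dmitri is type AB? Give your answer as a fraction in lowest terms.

Dmitri's father's ABO genotype from BO × AO: 1/4 AB, 1/4 AO, 1/4 BO, 1/4 OO.
Crossing each possibility with the mother BB and summing P(type AB): 1/4·1/2 + 1/4·1/2 + 1/4·0 + 1/4·0 = 1/4.

1/4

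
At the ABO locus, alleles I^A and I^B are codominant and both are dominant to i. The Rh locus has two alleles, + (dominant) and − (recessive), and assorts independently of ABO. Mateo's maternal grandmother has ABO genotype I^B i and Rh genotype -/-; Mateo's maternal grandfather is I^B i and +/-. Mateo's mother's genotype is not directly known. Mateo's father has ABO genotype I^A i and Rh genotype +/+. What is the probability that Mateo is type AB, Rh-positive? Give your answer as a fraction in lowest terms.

1/4

Mateo's mother's ABO genotype from I^B i × I^B i: 1/4 I^B I^B, 1/2 I^B i, 1/4 i i.
Crossing each possibility with the father I^A i and summing P(type AB): 1/4·1/2 + 1/2·1/4 + 1/4·0 = 1/4.
Similarly for Rh via the mother's Rh distribution: P(Rh+) = 1.
Independent loci: 1/4 × 1 = 1/4.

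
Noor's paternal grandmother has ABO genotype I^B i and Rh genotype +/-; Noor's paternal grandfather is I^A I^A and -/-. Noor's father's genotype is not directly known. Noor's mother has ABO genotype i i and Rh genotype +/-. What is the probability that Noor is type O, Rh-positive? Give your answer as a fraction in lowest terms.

Noor's father's ABO genotype from I^B i × I^A I^A: 1/2 I^A I^B, 1/2 I^A i.
Crossing each possibility with the mother i i and summing P(type O): 1/2·0 + 1/2·1/2 = 1/4.
Similarly for Rh via the father's Rh distribution: P(Rh+) = 5/8.
Independent loci: 1/4 × 5/8 = 5/32.

5/32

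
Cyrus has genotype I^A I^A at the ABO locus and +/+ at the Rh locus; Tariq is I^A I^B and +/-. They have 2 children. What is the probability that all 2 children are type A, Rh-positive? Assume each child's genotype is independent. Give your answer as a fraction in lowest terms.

ABO cross I^A I^A × I^A I^B → 1/2 A, 1/2 AB.
Rh cross +/+ × +/- → 1 Rh+; so P(type A, Rh-positive) = 1/2 × 1 = 1/2 per child.
All 2 independent: (1/2)^2 = 1/4.

1/4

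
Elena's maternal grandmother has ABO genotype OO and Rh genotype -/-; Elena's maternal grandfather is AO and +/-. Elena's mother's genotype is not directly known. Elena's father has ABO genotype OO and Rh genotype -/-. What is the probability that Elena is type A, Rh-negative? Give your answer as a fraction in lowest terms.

Elena's mother's ABO genotype from OO × AO: 1/2 AO, 1/2 OO.
Crossing each possibility with the father OO and summing P(type A): 1/2·1/2 + 1/2·0 = 1/4.
Similarly for Rh via the mother's Rh distribution: P(Rh-) = 3/4.
Independent loci: 1/4 × 3/4 = 3/16.

3/16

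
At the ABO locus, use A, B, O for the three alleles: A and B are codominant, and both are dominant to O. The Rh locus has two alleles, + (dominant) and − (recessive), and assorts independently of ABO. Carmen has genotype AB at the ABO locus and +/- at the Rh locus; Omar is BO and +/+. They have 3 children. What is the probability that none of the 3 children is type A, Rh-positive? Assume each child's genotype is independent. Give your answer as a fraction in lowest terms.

ABO cross AB × BO → 1/4 A, 1/2 B, 1/4 AB.
Rh cross +/- × +/+ → 1 Rh+; so P(type A, Rh-positive) = 1/4 × 1 = 1/4 per child.
P(not type A, Rh-positive) = 3/4 for one child; (3/4)^3 = 27/64.

27/64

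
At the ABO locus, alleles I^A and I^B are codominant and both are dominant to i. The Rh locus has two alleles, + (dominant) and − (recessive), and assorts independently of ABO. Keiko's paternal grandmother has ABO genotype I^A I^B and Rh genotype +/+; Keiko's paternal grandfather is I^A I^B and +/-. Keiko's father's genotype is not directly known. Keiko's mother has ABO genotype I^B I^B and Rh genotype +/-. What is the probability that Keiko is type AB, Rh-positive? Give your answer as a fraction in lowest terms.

7/16

Keiko's father's ABO genotype from I^A I^B × I^A I^B: 1/4 I^A I^A, 1/2 I^A I^B, 1/4 I^B I^B.
Crossing each possibility with the mother I^B I^B and summing P(type AB): 1/4·1 + 1/2·1/2 + 1/4·0 = 1/2.
Similarly for Rh via the father's Rh distribution: P(Rh+) = 7/8.
Independent loci: 1/2 × 7/8 = 7/16.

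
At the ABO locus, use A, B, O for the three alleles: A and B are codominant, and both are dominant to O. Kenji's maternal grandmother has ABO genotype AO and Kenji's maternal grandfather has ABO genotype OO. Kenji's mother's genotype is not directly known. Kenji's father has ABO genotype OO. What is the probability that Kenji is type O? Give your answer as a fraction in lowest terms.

Kenji's mother's ABO genotype from AO × OO: 1/2 AO, 1/2 OO.
Crossing each possibility with the father OO and summing P(type O): 1/2·1/2 + 1/2·1 = 3/4.

3/4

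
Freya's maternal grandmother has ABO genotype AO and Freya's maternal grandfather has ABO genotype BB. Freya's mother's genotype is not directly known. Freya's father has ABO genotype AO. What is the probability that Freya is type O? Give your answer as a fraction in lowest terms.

1/8

Freya's mother's ABO genotype from AO × BB: 1/2 AB, 1/2 BO.
Crossing each possibility with the father AO and summing P(type O): 1/2·0 + 1/2·1/4 = 1/8.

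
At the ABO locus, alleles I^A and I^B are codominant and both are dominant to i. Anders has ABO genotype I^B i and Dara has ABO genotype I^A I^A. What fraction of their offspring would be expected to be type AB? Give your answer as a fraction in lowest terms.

1/2

ABO cross I^B i × I^A I^A → offspring phenotypes: 1/2 A, 1/2 AB.
So P(type AB) = 1/2.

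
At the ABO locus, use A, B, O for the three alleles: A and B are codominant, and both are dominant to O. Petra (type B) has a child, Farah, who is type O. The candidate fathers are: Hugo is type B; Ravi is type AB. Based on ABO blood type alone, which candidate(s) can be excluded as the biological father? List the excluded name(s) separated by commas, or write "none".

Ravi

A candidate is excluded only if no genotype consistent with his phenotype could produce a type O child with a type B mother.
Ravi (type AB): no genotype consistent with that phenotype can produce a type-O child with a type-B mother.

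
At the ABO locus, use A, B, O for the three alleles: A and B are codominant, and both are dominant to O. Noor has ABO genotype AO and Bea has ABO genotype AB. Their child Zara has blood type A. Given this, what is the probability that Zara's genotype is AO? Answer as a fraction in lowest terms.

1/2

Cross AO × AB → 1/4 AA, 1/4 AB, 1/4 AO, 1/4 BO.
Type-A genotypes among offspring: AA (1/4), AO (1/4); total 1/2.
P(AO | type A) = (1/4) / (1/2) = 1/2.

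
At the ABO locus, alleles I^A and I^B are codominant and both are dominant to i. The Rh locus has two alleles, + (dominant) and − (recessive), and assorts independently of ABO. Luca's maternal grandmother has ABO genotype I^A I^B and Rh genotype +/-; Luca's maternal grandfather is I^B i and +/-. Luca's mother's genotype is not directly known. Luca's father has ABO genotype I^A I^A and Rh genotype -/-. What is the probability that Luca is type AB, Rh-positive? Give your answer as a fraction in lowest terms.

Luca's mother's ABO genotype from I^A I^B × I^B i: 1/4 I^A I^B, 1/4 I^A i, 1/4 I^B I^B, 1/4 I^B i.
Crossing each possibility with the father I^A I^A and summing P(type AB): 1/4·1/2 + 1/4·0 + 1/4·1 + 1/4·1/2 = 1/2.
Similarly for Rh via the mother's Rh distribution: P(Rh+) = 1/2.
Independent loci: 1/2 × 1/2 = 1/4.

1/4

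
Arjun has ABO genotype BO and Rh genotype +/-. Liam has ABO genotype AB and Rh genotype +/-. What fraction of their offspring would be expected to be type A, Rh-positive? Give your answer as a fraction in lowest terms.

3/16

ABO cross BO × AB → offspring phenotypes: 1/4 A, 1/2 B, 1/4 AB.
Rh cross +/- × +/- → 3/4 Rh+, 1/4 Rh-.
Independent loci: P(type A, Rh-positive) = 1/4 × 3/4 = 3/16.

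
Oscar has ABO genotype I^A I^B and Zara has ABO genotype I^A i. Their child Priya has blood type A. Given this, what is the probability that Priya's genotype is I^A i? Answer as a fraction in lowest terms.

1/2

Cross I^A I^B × I^A i → 1/4 I^A I^A, 1/4 I^A I^B, 1/4 I^A i, 1/4 I^B i.
Type-A genotypes among offspring: I^A I^A (1/4), I^A i (1/4); total 1/2.
P(I^A i | type A) = (1/4) / (1/2) = 1/2.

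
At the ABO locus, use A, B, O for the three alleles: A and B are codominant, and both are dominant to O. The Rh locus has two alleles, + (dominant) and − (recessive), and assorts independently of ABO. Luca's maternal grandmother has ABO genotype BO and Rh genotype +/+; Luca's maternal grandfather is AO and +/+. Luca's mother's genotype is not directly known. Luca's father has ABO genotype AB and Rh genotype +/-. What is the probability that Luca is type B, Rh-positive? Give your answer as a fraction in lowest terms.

3/8

Luca's mother's ABO genotype from BO × AO: 1/4 AB, 1/4 AO, 1/4 BO, 1/4 OO.
Crossing each possibility with the father AB and summing P(type B): 1/4·1/4 + 1/4·1/4 + 1/4·1/2 + 1/4·1/2 = 3/8.
Similarly for Rh via the mother's Rh distribution: P(Rh+) = 1.
Independent loci: 3/8 × 1 = 3/8.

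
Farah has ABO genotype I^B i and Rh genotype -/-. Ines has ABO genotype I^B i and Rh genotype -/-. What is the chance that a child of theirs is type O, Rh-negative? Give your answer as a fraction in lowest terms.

ABO cross I^B i × I^B i → offspring phenotypes: 1/4 O, 3/4 B.
Rh cross -/- × -/- → 1 Rh-.
Independent loci: P(type O, Rh-negative) = 1/4 × 1 = 1/4.

1/4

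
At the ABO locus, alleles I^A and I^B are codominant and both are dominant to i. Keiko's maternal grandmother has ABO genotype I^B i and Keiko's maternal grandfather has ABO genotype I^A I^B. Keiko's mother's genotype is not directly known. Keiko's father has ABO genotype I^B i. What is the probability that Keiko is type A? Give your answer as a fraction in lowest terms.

Keiko's mother's ABO genotype from I^B i × I^A I^B: 1/4 I^A I^B, 1/4 I^A i, 1/4 I^B I^B, 1/4 I^B i.
Crossing each possibility with the father I^B i and summing P(type A): 1/4·1/4 + 1/4·1/4 + 1/4·0 + 1/4·0 = 1/8.

1/8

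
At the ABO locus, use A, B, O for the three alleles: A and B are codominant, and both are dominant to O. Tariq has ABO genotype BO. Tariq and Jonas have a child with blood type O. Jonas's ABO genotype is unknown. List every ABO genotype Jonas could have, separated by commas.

For each candidate genotype of Jonas, check whether crossing it with BO can produce every observed child phenotype.
  AA → possible child types {A, AB} ✗
  AB → possible child types {A, B, AB} ✗
  AO → possible child types {O, A, B, AB} ✓
  BB → possible child types {B} ✗
  BO → possible child types {O, B} ✓
  OO → possible child types {O, B} ✓

AO, BO, OO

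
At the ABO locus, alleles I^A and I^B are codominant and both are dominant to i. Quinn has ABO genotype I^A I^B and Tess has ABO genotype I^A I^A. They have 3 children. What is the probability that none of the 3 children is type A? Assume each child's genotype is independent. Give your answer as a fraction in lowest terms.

ABO cross I^A I^B × I^A I^A → 1/2 A, 1/2 AB.
So P(type A) = 1/2 per child.
P(not type A) = 1/2 for one child; (1/2)^3 = 1/8.

1/8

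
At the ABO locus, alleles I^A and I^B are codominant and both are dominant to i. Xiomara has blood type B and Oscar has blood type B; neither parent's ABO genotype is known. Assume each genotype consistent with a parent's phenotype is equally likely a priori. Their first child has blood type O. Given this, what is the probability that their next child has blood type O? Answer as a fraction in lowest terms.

Possible genotypes: Xiomara ∈ {I^B I^B, I^B i}; Oscar ∈ {I^B I^B, I^B i}.
Weight each parental genotype pair by prior × P(type-O child):
  I^B i × I^B i: posterior weight 1; P(next child type O) = 1/4.
Weighted sum = 1/4.

1/4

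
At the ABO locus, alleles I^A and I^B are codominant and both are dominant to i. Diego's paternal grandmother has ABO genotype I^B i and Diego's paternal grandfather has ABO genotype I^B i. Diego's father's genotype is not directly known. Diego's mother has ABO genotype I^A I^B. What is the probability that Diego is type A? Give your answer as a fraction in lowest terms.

1/4

Diego's father's ABO genotype from I^B i × I^B i: 1/4 I^B I^B, 1/2 I^B i, 1/4 i i.
Crossing each possibility with the mother I^A I^B and summing P(type A): 1/4·0 + 1/2·1/4 + 1/4·1/2 = 1/4.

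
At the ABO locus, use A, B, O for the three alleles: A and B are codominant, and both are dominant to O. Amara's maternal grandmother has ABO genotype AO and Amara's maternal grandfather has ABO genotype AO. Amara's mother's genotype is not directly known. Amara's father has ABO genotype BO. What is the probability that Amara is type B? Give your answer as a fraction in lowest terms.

1/4

Amara's mother's ABO genotype from AO × AO: 1/4 AA, 1/2 AO, 1/4 OO.
Crossing each possibility with the father BO and summing P(type B): 1/4·0 + 1/2·1/4 + 1/4·1/2 = 1/4.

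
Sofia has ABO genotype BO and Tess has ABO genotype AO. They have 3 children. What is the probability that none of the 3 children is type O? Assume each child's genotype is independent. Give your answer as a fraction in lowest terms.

ABO cross BO × AO → 1/4 O, 1/4 A, 1/4 B, 1/4 AB.
So P(type O) = 1/4 per child.
P(not type O) = 3/4 for one child; (3/4)^3 = 27/64.

27/64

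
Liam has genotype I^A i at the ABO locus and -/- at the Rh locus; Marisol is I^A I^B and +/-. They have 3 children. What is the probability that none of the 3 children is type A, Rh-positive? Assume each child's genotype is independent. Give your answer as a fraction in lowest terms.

ABO cross I^A i × I^A I^B → 1/2 A, 1/4 B, 1/4 AB.
Rh cross -/- × +/- → 1/2 Rh+, 1/2 Rh-; so P(type A, Rh-positive) = 1/2 × 1/2 = 1/4 per child.
P(not type A, Rh-positive) = 3/4 for one child; (3/4)^3 = 27/64.

27/64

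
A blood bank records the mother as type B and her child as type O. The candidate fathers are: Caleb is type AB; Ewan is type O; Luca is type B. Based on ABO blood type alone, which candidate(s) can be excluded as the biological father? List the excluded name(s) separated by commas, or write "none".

A candidate is excluded only if no genotype consistent with his phenotype could produce a type O child with a type B mother.
Caleb (type AB): no genotype consistent with that phenotype can produce a type-O child with a type-B mother.

Caleb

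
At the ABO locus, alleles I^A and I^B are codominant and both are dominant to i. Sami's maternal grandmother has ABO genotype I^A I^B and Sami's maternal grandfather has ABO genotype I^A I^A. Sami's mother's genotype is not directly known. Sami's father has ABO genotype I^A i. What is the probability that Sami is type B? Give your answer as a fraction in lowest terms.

1/8

Sami's mother's ABO genotype from I^A I^B × I^A I^A: 1/2 I^A I^A, 1/2 I^A I^B.
Crossing each possibility with the father I^A i and summing P(type B): 1/2·0 + 1/2·1/4 = 1/8.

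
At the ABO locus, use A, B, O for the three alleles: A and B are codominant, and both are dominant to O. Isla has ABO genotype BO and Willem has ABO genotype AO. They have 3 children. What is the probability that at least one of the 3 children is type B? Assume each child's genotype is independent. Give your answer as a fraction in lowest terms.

37/64

ABO cross BO × AO → 1/4 O, 1/4 A, 1/4 B, 1/4 AB.
So P(type B) = 1/4 per child.
P(none) = (3/4)^3 = 27/64; P(at least one) = 1 − 27/64 = 37/64.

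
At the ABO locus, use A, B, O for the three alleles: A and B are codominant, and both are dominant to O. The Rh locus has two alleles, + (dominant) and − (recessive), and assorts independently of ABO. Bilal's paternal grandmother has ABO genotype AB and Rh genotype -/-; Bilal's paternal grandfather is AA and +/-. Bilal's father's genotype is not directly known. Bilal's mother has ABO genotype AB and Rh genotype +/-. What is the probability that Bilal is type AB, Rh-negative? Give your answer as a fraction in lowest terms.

3/16

Bilal's father's ABO genotype from AB × AA: 1/2 AA, 1/2 AB.
Crossing each possibility with the mother AB and summing P(type AB): 1/2·1/2 + 1/2·1/2 = 1/2.
Similarly for Rh via the father's Rh distribution: P(Rh-) = 3/8.
Independent loci: 1/2 × 3/8 = 3/16.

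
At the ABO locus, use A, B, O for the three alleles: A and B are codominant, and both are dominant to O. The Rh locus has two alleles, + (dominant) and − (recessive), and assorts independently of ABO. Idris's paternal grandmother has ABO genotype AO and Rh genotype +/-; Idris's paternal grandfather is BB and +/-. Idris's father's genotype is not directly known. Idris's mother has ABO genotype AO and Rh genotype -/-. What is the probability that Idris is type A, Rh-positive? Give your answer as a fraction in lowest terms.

Idris's father's ABO genotype from AO × BB: 1/2 AB, 1/2 BO.
Crossing each possibility with the mother AO and summing P(type A): 1/2·1/2 + 1/2·1/4 = 3/8.
Similarly for Rh via the father's Rh distribution: P(Rh+) = 1/2.
Independent loci: 3/8 × 1/2 = 3/16.

3/16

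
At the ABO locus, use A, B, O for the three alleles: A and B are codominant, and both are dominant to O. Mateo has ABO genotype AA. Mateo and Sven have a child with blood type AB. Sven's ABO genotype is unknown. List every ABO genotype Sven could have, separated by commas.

AB, BB, BO

For each candidate genotype of Sven, check whether crossing it with AA can produce every observed child phenotype.
  AA → possible child types {A} ✗
  AB → possible child types {A, AB} ✓
  AO → possible child types {A} ✗
  BB → possible child types {AB} ✓
  BO → possible child types {A, AB} ✓
  OO → possible child types {A} ✗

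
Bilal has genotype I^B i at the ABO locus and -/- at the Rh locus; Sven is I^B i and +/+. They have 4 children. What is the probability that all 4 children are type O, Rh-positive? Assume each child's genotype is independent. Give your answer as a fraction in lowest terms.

ABO cross I^B i × I^B i → 1/4 O, 3/4 B.
Rh cross -/- × +/+ → 1 Rh+; so P(type O, Rh-positive) = 1/4 × 1 = 1/4 per child.
All 4 independent: (1/4)^4 = 1/256.

1/256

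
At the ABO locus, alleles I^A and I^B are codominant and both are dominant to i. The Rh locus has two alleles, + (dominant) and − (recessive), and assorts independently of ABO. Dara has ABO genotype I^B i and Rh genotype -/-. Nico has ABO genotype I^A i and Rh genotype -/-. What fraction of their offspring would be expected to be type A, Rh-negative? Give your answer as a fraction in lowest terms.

1/4

ABO cross I^B i × I^A i → offspring phenotypes: 1/4 O, 1/4 A, 1/4 B, 1/4 AB.
Rh cross -/- × -/- → 1 Rh-.
Independent loci: P(type A, Rh-negative) = 1/4 × 1 = 1/4.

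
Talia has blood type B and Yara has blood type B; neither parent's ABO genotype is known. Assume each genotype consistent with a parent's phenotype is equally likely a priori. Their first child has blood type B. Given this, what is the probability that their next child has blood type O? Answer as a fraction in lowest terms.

1/20

Possible genotypes: Talia ∈ {BB, BO}; Yara ∈ {BB, BO}.
Weight each parental genotype pair by prior × P(type-B child):
  BB × BB: posterior weight 4/15; P(next child type O) = 0.
  BB × BO: posterior weight 4/15; P(next child type O) = 0.
  BO × BB: posterior weight 4/15; P(next child type O) = 0.
  BO × BO: posterior weight 1/5; P(next child type O) = 1/4.
Weighted sum = 1/20.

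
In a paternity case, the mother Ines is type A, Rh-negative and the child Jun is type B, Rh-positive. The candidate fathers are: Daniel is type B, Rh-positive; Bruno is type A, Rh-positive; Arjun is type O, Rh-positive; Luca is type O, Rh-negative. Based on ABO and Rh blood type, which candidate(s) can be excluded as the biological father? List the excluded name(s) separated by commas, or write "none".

A candidate is excluded only if no genotype consistent with his phenotype could produce a type B, Rh-positive child with a type A, Rh-negative mother.
Bruno (type A, Rh+): no genotype consistent with that phenotype can produce a type-B Rh+ child with a type-A mother.
Arjun (type O, Rh+): no genotype consistent with that phenotype can produce a type-B Rh+ child with a type-A mother.
Luca (type O, Rh-): no genotype consistent with that phenotype can produce a type-B Rh+ child with a type-A mother.

Bruno, Arjun, Luca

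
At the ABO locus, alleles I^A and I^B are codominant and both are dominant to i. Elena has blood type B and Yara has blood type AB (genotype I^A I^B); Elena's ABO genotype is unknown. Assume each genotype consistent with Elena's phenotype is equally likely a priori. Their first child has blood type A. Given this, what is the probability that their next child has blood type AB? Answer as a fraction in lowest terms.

1/4

Possible genotypes: Elena ∈ {I^B I^B, I^B i}; Yara ∈ {I^A I^B}.
Weight each parental genotype pair by prior × P(type-A child):
  I^B i × I^A I^B: posterior weight 1; P(next child type AB) = 1/4.
Weighted sum = 1/4.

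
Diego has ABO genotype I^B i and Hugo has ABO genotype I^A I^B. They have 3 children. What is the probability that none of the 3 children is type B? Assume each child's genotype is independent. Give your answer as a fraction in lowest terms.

ABO cross I^B i × I^A I^B → 1/4 A, 1/2 B, 1/4 AB.
So P(type B) = 1/2 per child.
P(not type B) = 1/2 for one child; (1/2)^3 = 1/8.

1/8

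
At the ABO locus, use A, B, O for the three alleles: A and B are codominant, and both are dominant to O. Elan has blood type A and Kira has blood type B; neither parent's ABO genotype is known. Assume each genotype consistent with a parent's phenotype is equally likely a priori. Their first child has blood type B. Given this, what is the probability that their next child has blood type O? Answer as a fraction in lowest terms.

1/12

Possible genotypes: Elan ∈ {AA, AO}; Kira ∈ {BB, BO}.
Weight each parental genotype pair by prior × P(type-B child):
  AO × BB: posterior weight 2/3; P(next child type O) = 0.
  AO × BO: posterior weight 1/3; P(next child type O) = 1/4.
Weighted sum = 1/12.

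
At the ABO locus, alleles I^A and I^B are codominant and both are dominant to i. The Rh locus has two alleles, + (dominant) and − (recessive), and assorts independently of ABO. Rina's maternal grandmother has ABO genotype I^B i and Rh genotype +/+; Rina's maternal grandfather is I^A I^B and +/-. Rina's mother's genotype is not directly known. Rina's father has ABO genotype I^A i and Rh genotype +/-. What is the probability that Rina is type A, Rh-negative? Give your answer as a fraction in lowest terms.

Rina's mother's ABO genotype from I^B i × I^A I^B: 1/4 I^A I^B, 1/4 I^A i, 1/4 I^B I^B, 1/4 I^B i.
Crossing each possibility with the father I^A i and summing P(type A): 1/4·1/2 + 1/4·3/4 + 1/4·0 + 1/4·1/4 = 3/8.
Similarly for Rh via the mother's Rh distribution: P(Rh-) = 1/8.
Independent loci: 3/8 × 1/8 = 3/64.

3/64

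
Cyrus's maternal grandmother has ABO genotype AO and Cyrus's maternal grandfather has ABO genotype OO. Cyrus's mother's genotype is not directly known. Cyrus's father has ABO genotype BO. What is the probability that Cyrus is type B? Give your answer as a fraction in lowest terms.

Cyrus's mother's ABO genotype from AO × OO: 1/2 AO, 1/2 OO.
Crossing each possibility with the father BO and summing P(type B): 1/2·1/4 + 1/2·1/2 = 3/8.

3/8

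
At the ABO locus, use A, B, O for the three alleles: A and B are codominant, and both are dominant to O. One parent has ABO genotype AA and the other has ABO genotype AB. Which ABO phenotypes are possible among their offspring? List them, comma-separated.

Gametes from AA × AB give offspring ABO genotypes AA, AB, i.e. phenotypes A, AB.

A, AB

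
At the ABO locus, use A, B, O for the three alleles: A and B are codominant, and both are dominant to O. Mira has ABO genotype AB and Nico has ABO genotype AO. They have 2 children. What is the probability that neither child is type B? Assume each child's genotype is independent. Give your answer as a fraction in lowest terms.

9/16

ABO cross AB × AO → 1/2 A, 1/4 B, 1/4 AB.
So P(type B) = 1/4 per child.
P(not type B) = 3/4 for one child; (3/4)^2 = 9/16.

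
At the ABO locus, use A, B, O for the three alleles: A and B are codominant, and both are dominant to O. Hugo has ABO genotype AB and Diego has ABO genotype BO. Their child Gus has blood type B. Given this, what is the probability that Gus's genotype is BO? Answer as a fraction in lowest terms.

1/2

Cross AB × BO → 1/4 AB, 1/4 AO, 1/4 BB, 1/4 BO.
Type-B genotypes among offspring: BB (1/4), BO (1/4); total 1/2.
P(BO | type B) = (1/4) / (1/2) = 1/2.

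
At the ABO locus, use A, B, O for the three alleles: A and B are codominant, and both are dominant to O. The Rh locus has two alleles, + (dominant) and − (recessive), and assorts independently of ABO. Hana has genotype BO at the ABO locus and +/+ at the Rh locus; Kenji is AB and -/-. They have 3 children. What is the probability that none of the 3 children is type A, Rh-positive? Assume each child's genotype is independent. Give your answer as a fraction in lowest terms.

27/64

ABO cross BO × AB → 1/4 A, 1/2 B, 1/4 AB.
Rh cross +/+ × -/- → 1 Rh+; so P(type A, Rh-positive) = 1/4 × 1 = 1/4 per child.
P(not type A, Rh-positive) = 3/4 for one child; (3/4)^3 = 27/64.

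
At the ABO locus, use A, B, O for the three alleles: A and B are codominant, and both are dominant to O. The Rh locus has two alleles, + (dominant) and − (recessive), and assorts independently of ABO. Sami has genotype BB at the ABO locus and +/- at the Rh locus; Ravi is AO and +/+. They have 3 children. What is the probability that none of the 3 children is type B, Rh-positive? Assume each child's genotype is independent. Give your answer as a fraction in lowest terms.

ABO cross BB × AO → 1/2 B, 1/2 AB.
Rh cross +/- × +/+ → 1 Rh+; so P(type B, Rh-positive) = 1/2 × 1 = 1/2 per child.
P(not type B, Rh-positive) = 1/2 for one child; (1/2)^3 = 1/8.

1/8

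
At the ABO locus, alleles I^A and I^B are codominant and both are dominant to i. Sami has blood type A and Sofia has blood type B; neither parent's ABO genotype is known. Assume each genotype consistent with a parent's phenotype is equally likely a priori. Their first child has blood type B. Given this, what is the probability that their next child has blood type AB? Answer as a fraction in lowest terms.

5/12

Possible genotypes: Sami ∈ {I^A I^A, I^A i}; Sofia ∈ {I^B I^B, I^B i}.
Weight each parental genotype pair by prior × P(type-B child):
  I^A i × I^B I^B: posterior weight 2/3; P(next child type AB) = 1/2.
  I^A i × I^B i: posterior weight 1/3; P(next child type AB) = 1/4.
Weighted sum = 5/12.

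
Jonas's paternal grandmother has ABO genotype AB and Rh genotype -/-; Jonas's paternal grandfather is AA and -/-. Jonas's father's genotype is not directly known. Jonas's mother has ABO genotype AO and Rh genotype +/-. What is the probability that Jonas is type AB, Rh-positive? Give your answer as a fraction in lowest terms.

1/16

Jonas's father's ABO genotype from AB × AA: 1/2 AA, 1/2 AB.
Crossing each possibility with the mother AO and summing P(type AB): 1/2·0 + 1/2·1/4 = 1/8.
Similarly for Rh via the father's Rh distribution: P(Rh+) = 1/2.
Independent loci: 1/8 × 1/2 = 1/16.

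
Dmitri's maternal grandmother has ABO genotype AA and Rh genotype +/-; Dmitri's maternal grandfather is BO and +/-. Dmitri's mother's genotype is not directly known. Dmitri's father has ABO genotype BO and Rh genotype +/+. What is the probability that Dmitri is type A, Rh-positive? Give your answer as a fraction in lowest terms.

1/4

Dmitri's mother's ABO genotype from AA × BO: 1/2 AB, 1/2 AO.
Crossing each possibility with the father BO and summing P(type A): 1/2·1/4 + 1/2·1/4 = 1/4.
Similarly for Rh via the mother's Rh distribution: P(Rh+) = 1.
Independent loci: 1/4 × 1 = 1/4.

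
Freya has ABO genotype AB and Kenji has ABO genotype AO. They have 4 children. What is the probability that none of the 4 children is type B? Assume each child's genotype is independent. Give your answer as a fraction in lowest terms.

ABO cross AB × AO → 1/2 A, 1/4 B, 1/4 AB.
So P(type B) = 1/4 per child.
P(not type B) = 3/4 for one child; (3/4)^4 = 81/256.

81/256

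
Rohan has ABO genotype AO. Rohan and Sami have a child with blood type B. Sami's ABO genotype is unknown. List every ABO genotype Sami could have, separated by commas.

For each candidate genotype of Sami, check whether crossing it with AO can produce every observed child phenotype.
  AA → possible child types {A} ✗
  AB → possible child types {A, B, AB} ✓
  AO → possible child types {O, A} ✗
  BB → possible child types {B, AB} ✓
  BO → possible child types {O, A, B, AB} ✓
  OO → possible child types {O, A} ✗

AB, BB, BO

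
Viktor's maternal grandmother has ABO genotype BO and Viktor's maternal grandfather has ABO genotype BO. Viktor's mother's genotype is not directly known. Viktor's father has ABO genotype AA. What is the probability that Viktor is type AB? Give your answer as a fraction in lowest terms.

1/2

Viktor's mother's ABO genotype from BO × BO: 1/4 BB, 1/2 BO, 1/4 OO.
Crossing each possibility with the father AA and summing P(type AB): 1/4·1 + 1/2·1/2 + 1/4·0 = 1/2.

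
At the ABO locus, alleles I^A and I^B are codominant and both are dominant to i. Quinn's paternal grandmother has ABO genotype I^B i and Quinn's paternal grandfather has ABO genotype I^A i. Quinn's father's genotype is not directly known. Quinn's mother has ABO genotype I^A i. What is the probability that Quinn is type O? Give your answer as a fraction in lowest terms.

Quinn's father's ABO genotype from I^B i × I^A i: 1/4 I^A I^B, 1/4 I^A i, 1/4 I^B i, 1/4 i i.
Crossing each possibility with the mother I^A i and summing P(type O): 1/4·0 + 1/4·1/4 + 1/4·1/4 + 1/4·1/2 = 1/4.

1/4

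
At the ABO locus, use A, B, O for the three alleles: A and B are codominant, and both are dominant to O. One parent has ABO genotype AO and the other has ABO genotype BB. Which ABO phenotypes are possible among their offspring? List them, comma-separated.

Gametes from AO × BB give offspring ABO genotypes AB, BO, i.e. phenotypes B, AB.

B, AB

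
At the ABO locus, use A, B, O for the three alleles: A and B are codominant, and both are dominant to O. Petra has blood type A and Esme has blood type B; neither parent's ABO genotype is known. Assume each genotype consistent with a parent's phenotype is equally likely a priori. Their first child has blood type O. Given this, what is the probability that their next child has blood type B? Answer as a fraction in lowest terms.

1/4

Possible genotypes: Petra ∈ {AA, AO}; Esme ∈ {BB, BO}.
Weight each parental genotype pair by prior × P(type-O child):
  AO × BO: posterior weight 1; P(next child type B) = 1/4.
Weighted sum = 1/4.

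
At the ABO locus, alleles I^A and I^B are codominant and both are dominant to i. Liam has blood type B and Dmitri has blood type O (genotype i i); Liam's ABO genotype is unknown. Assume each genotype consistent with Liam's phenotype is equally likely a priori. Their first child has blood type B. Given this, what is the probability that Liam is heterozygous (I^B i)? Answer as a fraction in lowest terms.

1/3

Possible genotypes: Liam ∈ {I^B I^B, I^B i}; Dmitri ∈ {i i}.
Weight each parental genotype pair by prior × P(type-B child):
  I^B I^B × i i: posterior weight 2/3.
  I^B i × i i: posterior weight 1/3.
Sum the posterior weight over pairs where Liam is I^B i: 1/3.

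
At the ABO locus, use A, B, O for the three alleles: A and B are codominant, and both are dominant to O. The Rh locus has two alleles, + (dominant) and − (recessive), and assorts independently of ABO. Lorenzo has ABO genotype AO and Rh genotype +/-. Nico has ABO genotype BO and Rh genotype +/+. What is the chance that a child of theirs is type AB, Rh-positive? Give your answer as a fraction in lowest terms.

1/4

ABO cross AO × BO → offspring phenotypes: 1/4 O, 1/4 A, 1/4 B, 1/4 AB.
Rh cross +/- × +/+ → 1 Rh+.
Independent loci: P(type AB, Rh-positive) = 1/4 × 1 = 1/4.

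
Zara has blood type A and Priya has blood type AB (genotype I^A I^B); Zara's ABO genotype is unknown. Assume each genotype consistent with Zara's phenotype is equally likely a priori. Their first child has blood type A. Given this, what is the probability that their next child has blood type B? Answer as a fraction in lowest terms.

1/8

Possible genotypes: Zara ∈ {I^A I^A, I^A i}; Priya ∈ {I^A I^B}.
Weight each parental genotype pair by prior × P(type-A child):
  I^A I^A × I^A I^B: posterior weight 1/2; P(next child type B) = 0.
  I^A i × I^A I^B: posterior weight 1/2; P(next child type B) = 1/4.
Weighted sum = 1/8.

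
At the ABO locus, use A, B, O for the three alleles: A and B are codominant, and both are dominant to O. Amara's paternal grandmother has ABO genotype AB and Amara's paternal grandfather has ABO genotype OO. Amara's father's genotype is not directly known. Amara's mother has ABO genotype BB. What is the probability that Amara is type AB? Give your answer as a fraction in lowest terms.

Amara's father's ABO genotype from AB × OO: 1/2 AO, 1/2 BO.
Crossing each possibility with the mother BB and summing P(type AB): 1/2·1/2 + 1/2·0 = 1/4.

1/4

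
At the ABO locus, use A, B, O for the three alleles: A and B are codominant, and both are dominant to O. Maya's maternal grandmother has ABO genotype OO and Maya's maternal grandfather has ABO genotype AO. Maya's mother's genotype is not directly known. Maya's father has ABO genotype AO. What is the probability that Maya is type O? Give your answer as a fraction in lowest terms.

Maya's mother's ABO genotype from OO × AO: 1/2 AO, 1/2 OO.
Crossing each possibility with the father AO and summing P(type O): 1/2·1/4 + 1/2·1/2 = 3/8.

3/8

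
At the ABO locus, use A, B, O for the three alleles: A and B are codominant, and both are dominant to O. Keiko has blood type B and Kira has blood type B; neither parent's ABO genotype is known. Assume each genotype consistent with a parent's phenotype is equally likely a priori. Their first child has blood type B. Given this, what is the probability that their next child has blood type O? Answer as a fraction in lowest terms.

Possible genotypes: Keiko ∈ {BB, BO}; Kira ∈ {BB, BO}.
Weight each parental genotype pair by prior × P(type-B child):
  BB × BB: posterior weight 4/15; P(next child type O) = 0.
  BB × BO: posterior weight 4/15; P(next child type O) = 0.
  BO × BB: posterior weight 4/15; P(next child type O) = 0.
  BO × BO: posterior weight 1/5; P(next child type O) = 1/4.
Weighted sum = 1/20.

1/20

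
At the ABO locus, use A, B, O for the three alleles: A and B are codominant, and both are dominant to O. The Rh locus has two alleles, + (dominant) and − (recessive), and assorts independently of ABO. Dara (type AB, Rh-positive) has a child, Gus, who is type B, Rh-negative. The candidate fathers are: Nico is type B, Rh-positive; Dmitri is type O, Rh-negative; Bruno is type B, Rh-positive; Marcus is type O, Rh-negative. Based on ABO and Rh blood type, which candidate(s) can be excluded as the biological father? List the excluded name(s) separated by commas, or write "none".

A candidate is excluded only if no genotype consistent with his phenotype could produce a type B, Rh-negative child with a type AB, Rh-positive mother.
Every candidate has at least one consistent genotype combination, so none can be excluded.

none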